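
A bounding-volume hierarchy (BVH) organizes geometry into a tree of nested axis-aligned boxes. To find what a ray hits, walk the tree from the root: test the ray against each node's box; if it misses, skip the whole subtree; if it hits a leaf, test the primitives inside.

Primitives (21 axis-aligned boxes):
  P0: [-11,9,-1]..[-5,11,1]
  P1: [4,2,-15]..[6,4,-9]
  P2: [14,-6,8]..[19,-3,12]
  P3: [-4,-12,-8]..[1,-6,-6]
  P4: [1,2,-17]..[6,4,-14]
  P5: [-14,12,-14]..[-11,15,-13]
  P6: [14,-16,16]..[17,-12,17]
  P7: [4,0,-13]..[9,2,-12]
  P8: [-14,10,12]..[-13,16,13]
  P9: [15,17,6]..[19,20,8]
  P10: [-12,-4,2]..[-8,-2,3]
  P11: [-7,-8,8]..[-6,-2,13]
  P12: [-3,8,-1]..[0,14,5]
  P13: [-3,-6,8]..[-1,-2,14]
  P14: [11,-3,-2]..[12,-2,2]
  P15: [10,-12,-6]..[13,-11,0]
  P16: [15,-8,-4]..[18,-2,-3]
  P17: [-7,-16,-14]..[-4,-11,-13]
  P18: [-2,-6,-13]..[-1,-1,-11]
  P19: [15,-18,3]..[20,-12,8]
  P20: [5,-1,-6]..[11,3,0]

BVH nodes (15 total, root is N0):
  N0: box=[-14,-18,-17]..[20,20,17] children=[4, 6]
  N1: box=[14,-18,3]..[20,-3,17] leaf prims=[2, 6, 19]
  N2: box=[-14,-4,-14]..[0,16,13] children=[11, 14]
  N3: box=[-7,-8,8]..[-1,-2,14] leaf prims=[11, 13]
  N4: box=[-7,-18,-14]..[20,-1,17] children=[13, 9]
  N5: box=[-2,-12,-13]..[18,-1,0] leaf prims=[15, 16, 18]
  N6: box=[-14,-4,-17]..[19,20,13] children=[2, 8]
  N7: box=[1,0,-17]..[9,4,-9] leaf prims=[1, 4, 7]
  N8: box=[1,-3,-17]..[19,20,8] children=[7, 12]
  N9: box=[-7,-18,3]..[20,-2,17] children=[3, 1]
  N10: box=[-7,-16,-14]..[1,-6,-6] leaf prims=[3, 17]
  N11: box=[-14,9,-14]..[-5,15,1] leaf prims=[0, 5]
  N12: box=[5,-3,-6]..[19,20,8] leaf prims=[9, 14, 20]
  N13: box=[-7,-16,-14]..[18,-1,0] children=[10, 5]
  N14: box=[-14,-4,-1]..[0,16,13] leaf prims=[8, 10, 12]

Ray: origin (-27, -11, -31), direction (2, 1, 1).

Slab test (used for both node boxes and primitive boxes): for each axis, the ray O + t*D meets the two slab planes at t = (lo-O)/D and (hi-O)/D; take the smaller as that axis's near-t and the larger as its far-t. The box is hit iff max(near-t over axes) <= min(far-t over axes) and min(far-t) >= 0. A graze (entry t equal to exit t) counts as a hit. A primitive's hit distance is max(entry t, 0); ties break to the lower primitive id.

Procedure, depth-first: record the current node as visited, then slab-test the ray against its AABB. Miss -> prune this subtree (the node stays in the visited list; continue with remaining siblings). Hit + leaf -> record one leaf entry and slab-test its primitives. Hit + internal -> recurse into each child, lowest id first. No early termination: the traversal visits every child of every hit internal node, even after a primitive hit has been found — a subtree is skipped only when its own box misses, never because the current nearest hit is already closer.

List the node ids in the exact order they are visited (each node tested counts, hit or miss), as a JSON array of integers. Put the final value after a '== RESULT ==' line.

Traverse from the root:
N0 x:[13/2,47/2] y:[-7,31] z:[14,48] -> hit [14,47/2], descend [4, 6]
  N4 x:[10,47/2] y:[-7,10] z:[17,48] -> miss, prune
  N6 x:[13/2,23] y:[7,31] z:[14,44] -> hit [14,23], descend [2, 8]
    N2 x:[13/2,27/2] y:[7,27] z:[17,44] -> miss, prune
    N8 x:[14,23] y:[8,31] z:[14,39] -> hit [14,23], descend [7, 12]
      N7 x:[14,18] y:[11,15] z:[14,22] -> hit [14,15] leaf, test {P1(miss), P4@t=14, P7(miss)}
      N12 x:[16,23] y:[8,31] z:[25,39] -> miss, prune

7 AABB tests over nodes [0, 4, 6, 2, 8, 7, 12]; 1 leaf entered; closest P4.

== RESULT ==
[0, 4, 6, 2, 8, 7, 12]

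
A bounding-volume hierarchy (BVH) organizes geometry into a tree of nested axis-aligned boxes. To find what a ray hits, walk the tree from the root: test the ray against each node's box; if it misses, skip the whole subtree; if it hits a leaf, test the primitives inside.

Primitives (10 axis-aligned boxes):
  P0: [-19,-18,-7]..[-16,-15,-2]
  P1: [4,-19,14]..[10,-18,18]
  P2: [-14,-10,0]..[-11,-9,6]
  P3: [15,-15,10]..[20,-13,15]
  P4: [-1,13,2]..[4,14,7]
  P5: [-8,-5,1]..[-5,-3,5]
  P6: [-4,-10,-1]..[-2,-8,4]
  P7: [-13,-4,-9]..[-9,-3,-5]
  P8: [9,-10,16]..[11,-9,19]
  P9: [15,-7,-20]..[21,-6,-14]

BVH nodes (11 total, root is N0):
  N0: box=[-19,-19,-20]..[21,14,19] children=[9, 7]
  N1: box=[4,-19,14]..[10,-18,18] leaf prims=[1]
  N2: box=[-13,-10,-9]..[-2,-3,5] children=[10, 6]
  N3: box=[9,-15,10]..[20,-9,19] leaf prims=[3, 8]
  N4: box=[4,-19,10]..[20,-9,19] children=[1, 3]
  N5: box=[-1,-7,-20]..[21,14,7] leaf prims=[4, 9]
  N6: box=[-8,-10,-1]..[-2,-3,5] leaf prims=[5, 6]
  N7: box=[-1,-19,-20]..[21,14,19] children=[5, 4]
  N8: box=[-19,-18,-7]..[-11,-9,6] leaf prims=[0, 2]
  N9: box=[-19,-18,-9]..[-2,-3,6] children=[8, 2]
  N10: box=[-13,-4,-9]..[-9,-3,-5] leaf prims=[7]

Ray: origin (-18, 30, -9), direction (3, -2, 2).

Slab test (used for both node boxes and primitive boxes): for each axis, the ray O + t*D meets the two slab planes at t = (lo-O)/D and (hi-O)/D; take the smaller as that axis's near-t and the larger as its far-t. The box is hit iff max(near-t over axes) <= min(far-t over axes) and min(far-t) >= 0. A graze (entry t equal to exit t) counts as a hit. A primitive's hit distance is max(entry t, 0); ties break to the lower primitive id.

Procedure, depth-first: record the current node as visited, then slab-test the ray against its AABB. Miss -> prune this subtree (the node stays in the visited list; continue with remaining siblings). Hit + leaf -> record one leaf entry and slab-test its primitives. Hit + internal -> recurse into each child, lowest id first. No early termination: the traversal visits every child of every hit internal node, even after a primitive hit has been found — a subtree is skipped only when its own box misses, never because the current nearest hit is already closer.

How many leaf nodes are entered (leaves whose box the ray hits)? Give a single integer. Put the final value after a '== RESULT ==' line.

Traverse from the root:
N0 x:[-1/3,13] y:[8,49/2] z:[-11/2,14] -> hit [8,13], descend [7, 9]
  N7 x:[17/3,13] y:[8,49/2] z:[-11/2,14] -> hit [8,13], descend [4, 5]
    N4 x:[22/3,38/3] y:[39/2,49/2] z:[19/2,14] -> miss, prune
    N5 x:[17/3,13] y:[8,37/2] z:[-11/2,8] -> hit [8,8] leaf, test {P4(miss), P9(miss)}
  N9 x:[-1/3,16/3] y:[33/2,24] z:[0,15/2] -> miss, prune

5 AABB tests over nodes [0, 7, 4, 5, 9]; 1 leaf entered; closest miss.

== RESULT ==
1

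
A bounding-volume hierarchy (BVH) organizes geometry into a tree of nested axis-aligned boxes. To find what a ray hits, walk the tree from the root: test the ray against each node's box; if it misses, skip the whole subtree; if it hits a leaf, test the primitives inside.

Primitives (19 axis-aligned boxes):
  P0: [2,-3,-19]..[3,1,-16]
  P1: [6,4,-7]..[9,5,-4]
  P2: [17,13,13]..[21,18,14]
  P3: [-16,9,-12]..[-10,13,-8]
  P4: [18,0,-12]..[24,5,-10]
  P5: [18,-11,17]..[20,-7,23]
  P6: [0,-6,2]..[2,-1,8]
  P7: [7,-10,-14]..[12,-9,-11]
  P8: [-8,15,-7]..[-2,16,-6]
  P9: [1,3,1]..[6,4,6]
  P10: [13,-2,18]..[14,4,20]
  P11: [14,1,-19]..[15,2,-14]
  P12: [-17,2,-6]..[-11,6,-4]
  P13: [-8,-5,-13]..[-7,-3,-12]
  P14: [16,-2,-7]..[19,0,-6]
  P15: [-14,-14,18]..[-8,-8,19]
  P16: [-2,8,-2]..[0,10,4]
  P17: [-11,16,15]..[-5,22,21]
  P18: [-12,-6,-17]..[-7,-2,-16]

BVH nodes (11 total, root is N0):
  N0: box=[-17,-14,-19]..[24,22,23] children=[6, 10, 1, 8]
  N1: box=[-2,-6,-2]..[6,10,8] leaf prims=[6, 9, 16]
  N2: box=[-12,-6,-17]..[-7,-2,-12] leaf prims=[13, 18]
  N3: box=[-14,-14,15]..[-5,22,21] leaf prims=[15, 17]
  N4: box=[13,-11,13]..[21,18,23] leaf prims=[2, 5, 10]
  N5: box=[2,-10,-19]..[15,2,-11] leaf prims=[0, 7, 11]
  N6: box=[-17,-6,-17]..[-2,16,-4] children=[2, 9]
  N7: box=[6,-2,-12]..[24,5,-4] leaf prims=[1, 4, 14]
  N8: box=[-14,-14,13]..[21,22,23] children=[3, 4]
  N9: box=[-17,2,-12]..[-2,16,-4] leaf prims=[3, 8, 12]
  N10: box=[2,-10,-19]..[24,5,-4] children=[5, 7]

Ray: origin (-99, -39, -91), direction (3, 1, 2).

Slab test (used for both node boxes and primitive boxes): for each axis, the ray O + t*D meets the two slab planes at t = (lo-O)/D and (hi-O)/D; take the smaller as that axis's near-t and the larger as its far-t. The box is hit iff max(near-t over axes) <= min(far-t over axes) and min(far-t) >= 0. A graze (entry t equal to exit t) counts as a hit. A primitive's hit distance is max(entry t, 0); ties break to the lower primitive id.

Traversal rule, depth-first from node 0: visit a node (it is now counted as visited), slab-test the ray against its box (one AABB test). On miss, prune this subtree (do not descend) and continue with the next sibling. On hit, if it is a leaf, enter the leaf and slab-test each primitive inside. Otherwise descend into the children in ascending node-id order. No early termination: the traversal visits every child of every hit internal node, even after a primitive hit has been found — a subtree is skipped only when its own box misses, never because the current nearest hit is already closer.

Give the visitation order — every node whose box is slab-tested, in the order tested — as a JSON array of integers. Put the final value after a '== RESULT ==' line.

Traverse from the root:
N0 x:[82/3,41] y:[25,61] z:[36,57] -> hit [36,41], descend [1, 6, 8, 10]
  N1 x:[97/3,35] y:[33,49] z:[89/2,99/2] -> miss, prune
  N6 x:[82/3,97/3] y:[33,55] z:[37,87/2] -> miss, prune
  N8 x:[85/3,40] y:[25,61] z:[52,57] -> miss, prune
  N10 x:[101/3,41] y:[29,44] z:[36,87/2] -> hit [36,41], descend [5, 7]
    N5 x:[101/3,38] y:[29,41] z:[36,40] -> hit [36,38] leaf, test {P0(miss), P7(miss), P11(miss)}
    N7 x:[35,41] y:[37,44] z:[79/2,87/2] -> hit [79/2,41] leaf, test {P1(miss), P4@t=79/2, P14(miss)}

order=[0, 1, 6, 8, 10, 5, 7]  |boxes|=7  |leaves|=2  hit=P4

== RESULT ==
[0, 1, 6, 8, 10, 5, 7]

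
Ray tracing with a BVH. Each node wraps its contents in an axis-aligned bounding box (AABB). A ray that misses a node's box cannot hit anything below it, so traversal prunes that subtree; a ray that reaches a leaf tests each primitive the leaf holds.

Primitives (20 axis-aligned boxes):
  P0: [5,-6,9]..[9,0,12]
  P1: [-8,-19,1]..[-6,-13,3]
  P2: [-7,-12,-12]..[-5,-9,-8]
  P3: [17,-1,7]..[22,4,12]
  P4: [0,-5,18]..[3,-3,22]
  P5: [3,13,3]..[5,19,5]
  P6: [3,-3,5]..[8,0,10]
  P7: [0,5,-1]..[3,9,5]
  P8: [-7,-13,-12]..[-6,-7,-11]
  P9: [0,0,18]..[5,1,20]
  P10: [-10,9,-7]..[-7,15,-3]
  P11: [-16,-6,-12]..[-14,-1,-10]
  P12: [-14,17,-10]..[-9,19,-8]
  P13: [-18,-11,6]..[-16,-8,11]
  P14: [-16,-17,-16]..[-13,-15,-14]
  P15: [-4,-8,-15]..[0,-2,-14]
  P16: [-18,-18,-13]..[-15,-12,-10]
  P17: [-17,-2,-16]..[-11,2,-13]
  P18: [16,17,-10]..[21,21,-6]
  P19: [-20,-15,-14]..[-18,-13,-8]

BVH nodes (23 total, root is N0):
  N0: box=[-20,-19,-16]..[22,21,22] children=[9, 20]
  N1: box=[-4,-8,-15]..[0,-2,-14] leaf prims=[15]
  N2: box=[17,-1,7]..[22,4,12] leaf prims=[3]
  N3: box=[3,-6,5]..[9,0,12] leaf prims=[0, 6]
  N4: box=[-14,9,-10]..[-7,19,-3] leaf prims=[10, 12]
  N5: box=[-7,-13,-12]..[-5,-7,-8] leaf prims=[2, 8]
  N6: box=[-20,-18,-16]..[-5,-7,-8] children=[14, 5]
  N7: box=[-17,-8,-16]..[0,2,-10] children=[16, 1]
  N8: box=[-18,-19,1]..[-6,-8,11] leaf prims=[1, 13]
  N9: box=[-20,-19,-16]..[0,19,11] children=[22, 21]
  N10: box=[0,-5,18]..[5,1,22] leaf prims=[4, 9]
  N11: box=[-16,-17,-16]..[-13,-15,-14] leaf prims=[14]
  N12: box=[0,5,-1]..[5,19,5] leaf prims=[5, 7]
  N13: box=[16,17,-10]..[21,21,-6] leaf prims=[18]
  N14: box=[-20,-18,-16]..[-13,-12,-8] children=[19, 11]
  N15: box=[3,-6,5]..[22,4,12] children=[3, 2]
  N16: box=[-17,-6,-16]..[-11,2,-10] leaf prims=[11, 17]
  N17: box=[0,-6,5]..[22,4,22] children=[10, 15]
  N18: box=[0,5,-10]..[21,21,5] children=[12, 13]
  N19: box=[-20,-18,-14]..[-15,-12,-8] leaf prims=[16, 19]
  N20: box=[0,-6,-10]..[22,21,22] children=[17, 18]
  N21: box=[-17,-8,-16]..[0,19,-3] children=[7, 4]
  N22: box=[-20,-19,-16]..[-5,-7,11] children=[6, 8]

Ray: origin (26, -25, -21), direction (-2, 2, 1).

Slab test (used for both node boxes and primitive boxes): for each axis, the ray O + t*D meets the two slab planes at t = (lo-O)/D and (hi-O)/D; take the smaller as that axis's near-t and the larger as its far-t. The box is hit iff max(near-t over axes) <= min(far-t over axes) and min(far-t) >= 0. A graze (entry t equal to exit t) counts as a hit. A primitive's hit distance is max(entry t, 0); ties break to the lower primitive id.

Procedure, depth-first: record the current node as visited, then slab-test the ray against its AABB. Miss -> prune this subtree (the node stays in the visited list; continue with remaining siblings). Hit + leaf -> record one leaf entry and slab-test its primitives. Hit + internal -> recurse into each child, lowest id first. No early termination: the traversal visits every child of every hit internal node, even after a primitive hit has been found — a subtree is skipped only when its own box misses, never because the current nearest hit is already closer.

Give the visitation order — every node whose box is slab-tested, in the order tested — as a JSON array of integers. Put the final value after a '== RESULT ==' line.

Trace the traversal:
N0 x:[2,23] y:[3,23] z:[5,43] -> hit [5,23], descend [9, 20]
  N9 x:[13,23] y:[3,22] z:[5,32] -> hit [13,22], descend [21, 22]
    N21 x:[13,43/2] y:[17/2,22] z:[5,18] -> hit [13,18], descend [4, 7]
      N4 x:[33/2,20] y:[17,22] z:[11,18] -> hit [17,18] leaf, test {P10@t=17, P12(miss)}
      N7 x:[13,43/2] y:[17/2,27/2] z:[5,11] -> miss, prune
    N22 x:[31/2,23] y:[3,9] z:[5,32] -> miss, prune
  N20 x:[2,13] y:[19/2,23] z:[11,43] -> hit [11,13], descend [17, 18]
    N17 x:[2,13] y:[19/2,29/2] z:[26,43] -> miss, prune
    N18 x:[5/2,13] y:[15,23] z:[11,26] -> miss, prune

order=[0, 9, 21, 4, 7, 22, 20, 17, 18]  |boxes|=9  |leaves|=1  hit=P10

== RESULT ==
[0, 9, 21, 4, 7, 22, 20, 17, 18]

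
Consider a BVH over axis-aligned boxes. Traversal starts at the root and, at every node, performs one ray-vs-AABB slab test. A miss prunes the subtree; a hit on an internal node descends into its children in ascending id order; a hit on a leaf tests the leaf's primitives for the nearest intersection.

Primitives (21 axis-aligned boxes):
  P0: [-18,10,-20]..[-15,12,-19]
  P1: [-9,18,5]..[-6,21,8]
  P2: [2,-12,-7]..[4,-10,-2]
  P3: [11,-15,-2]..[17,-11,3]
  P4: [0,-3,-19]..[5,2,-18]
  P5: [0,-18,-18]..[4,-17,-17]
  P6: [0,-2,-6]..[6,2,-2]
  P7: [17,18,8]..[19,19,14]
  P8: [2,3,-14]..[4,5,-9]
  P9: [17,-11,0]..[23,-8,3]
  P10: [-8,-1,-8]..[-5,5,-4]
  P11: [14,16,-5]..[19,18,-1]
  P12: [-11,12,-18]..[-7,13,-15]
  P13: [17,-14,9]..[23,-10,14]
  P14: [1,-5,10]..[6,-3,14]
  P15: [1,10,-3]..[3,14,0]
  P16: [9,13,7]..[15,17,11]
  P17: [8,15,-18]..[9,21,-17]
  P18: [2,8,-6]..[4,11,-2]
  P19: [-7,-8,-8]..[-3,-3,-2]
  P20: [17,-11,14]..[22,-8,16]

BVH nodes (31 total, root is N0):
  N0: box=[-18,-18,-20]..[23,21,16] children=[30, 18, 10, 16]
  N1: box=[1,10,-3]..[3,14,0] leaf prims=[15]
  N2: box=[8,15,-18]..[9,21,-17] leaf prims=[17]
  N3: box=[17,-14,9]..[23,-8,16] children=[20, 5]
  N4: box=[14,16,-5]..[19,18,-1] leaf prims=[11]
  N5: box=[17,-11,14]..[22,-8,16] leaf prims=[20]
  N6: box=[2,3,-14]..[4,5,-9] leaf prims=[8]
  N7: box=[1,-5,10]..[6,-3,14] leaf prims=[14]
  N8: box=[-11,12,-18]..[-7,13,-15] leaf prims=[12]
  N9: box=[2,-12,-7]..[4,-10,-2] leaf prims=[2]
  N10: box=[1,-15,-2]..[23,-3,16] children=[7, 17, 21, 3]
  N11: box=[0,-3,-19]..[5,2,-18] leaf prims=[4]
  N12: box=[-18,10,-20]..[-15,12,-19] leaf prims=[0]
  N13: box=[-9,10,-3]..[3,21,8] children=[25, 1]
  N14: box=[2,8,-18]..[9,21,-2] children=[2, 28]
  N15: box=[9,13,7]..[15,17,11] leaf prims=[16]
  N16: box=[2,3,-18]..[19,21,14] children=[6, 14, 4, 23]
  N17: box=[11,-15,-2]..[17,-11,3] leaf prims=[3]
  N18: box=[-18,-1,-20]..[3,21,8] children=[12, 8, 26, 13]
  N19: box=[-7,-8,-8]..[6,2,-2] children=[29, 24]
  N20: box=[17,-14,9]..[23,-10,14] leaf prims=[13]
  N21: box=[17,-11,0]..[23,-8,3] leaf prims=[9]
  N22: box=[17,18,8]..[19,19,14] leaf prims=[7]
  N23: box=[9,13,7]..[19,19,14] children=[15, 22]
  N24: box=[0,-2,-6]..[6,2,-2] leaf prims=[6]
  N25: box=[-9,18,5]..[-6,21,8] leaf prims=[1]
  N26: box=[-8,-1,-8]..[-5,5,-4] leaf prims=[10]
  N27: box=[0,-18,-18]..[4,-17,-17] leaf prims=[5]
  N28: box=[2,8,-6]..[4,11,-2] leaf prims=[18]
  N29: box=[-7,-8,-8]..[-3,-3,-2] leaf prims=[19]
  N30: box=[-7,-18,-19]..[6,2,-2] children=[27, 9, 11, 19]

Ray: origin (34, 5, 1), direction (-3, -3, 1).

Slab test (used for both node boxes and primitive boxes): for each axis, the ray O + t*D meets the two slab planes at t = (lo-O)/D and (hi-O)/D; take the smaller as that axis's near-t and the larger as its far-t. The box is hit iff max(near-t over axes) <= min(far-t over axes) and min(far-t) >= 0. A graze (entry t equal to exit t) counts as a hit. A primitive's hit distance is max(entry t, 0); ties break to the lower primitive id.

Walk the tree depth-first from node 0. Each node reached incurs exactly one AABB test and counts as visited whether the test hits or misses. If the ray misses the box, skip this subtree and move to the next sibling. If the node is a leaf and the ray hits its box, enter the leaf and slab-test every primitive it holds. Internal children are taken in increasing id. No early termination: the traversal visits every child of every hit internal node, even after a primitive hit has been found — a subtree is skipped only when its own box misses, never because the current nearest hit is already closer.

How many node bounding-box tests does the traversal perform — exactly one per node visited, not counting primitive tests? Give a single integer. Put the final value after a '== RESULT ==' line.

Trace the traversal:
N0 x:[11/3,52/3] y:[-16/3,23/3] z:[-21,15] -> hit [11/3,23/3], descend [10, 16, 18, 30]
  N10 x:[11/3,11] y:[8/3,20/3] z:[-3,15] -> hit [11/3,20/3], descend [3, 7, 17, 21]
    N3 x:[11/3,17/3] y:[13/3,19/3] z:[8,15] -> miss, prune
    N7 x:[28/3,11] y:[8/3,10/3] z:[9,13] -> miss, prune
    N17 x:[17/3,23/3] y:[16/3,20/3] z:[-3,2] -> miss, prune
    N21 x:[11/3,17/3] y:[13/3,16/3] z:[-1,2] -> miss, prune
  N16 x:[5,32/3] y:[-16/3,2/3] z:[-19,13] -> miss, prune
  N18 x:[31/3,52/3] y:[-16/3,2] z:[-21,7] -> miss, prune
  N30 x:[28/3,41/3] y:[1,23/3] z:[-20,-3] -> miss, prune

order=[0, 10, 3, 7, 17, 21, 16, 18, 30]  |boxes|=9  |leaves|=0  hit=miss

== RESULT ==
9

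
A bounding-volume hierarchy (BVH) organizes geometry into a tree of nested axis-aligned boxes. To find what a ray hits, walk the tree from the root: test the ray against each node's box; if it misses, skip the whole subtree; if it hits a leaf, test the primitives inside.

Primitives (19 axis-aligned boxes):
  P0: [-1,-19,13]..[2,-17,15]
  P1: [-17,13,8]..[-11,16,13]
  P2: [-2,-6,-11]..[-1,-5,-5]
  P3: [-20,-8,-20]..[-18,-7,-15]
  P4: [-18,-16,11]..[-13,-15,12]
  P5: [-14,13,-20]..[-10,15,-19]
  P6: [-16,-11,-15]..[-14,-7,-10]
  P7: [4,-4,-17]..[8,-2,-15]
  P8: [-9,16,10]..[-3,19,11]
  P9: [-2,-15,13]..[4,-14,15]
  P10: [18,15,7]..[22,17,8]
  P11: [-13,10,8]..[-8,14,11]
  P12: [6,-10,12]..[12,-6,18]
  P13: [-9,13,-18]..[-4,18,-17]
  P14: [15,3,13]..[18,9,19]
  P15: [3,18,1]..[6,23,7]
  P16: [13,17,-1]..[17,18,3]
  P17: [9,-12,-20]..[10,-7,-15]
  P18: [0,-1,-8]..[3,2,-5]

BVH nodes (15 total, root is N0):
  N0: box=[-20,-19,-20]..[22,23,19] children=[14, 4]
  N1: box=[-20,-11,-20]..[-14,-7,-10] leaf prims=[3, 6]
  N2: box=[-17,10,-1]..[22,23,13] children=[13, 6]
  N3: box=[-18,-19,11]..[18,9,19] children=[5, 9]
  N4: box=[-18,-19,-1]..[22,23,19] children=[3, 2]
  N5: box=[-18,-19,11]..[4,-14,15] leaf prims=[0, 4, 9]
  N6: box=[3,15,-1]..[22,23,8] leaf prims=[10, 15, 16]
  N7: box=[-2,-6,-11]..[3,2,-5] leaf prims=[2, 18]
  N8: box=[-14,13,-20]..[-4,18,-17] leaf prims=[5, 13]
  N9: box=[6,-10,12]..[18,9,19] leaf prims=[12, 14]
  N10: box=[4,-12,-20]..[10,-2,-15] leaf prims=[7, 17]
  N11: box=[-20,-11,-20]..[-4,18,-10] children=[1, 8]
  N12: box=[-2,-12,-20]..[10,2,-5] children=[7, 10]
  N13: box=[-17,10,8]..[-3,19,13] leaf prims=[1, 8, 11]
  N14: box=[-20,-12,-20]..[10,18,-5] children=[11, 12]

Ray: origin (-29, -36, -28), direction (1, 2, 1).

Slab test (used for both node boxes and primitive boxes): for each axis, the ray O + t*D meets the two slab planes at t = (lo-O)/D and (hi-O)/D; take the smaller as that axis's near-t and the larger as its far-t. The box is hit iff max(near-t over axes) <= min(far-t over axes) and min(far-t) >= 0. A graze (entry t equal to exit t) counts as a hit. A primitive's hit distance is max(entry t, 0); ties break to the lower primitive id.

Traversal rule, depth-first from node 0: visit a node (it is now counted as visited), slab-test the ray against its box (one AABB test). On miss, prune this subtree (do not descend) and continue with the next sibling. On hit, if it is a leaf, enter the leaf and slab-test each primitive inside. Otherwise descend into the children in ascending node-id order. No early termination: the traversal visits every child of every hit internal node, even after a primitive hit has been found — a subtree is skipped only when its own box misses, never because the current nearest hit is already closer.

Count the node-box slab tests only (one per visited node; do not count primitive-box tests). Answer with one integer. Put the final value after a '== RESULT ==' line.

Traverse from the root:
N0 x:[9,51] y:[17/2,59/2] z:[8,47] -> hit [9,59/2], descend [4, 14]
  N4 x:[11,51] y:[17/2,59/2] z:[27,47] -> hit [27,59/2], descend [2, 3]
    N2 x:[12,51] y:[23,59/2] z:[27,41] -> hit [27,59/2], descend [6, 13]
      N6 x:[32,51] y:[51/2,59/2] z:[27,36] -> miss, prune
      N13 x:[12,26] y:[23,55/2] z:[36,41] -> miss, prune
    N3 x:[11,47] y:[17/2,45/2] z:[39,47] -> miss, prune
  N14 x:[9,39] y:[12,27] z:[8,23] -> hit [12,23], descend [11, 12]
    N11 x:[9,25] y:[25/2,27] z:[8,18] -> hit [25/2,18], descend [1, 8]
      N1 x:[9,15] y:[25/2,29/2] z:[8,18] -> hit [25/2,29/2] leaf, test {P3(miss), P6@t=13}
      N8 x:[15,25] y:[49/2,27] z:[8,11] -> miss, prune
    N12 x:[27,39] y:[12,19] z:[8,23] -> miss, prune

Visited [0, 4, 2, 6, 13, 3, 14, 11, 1, 8, 12]. Tests: 11 box, 1 leaf. Nearest: P6.

== RESULT ==
11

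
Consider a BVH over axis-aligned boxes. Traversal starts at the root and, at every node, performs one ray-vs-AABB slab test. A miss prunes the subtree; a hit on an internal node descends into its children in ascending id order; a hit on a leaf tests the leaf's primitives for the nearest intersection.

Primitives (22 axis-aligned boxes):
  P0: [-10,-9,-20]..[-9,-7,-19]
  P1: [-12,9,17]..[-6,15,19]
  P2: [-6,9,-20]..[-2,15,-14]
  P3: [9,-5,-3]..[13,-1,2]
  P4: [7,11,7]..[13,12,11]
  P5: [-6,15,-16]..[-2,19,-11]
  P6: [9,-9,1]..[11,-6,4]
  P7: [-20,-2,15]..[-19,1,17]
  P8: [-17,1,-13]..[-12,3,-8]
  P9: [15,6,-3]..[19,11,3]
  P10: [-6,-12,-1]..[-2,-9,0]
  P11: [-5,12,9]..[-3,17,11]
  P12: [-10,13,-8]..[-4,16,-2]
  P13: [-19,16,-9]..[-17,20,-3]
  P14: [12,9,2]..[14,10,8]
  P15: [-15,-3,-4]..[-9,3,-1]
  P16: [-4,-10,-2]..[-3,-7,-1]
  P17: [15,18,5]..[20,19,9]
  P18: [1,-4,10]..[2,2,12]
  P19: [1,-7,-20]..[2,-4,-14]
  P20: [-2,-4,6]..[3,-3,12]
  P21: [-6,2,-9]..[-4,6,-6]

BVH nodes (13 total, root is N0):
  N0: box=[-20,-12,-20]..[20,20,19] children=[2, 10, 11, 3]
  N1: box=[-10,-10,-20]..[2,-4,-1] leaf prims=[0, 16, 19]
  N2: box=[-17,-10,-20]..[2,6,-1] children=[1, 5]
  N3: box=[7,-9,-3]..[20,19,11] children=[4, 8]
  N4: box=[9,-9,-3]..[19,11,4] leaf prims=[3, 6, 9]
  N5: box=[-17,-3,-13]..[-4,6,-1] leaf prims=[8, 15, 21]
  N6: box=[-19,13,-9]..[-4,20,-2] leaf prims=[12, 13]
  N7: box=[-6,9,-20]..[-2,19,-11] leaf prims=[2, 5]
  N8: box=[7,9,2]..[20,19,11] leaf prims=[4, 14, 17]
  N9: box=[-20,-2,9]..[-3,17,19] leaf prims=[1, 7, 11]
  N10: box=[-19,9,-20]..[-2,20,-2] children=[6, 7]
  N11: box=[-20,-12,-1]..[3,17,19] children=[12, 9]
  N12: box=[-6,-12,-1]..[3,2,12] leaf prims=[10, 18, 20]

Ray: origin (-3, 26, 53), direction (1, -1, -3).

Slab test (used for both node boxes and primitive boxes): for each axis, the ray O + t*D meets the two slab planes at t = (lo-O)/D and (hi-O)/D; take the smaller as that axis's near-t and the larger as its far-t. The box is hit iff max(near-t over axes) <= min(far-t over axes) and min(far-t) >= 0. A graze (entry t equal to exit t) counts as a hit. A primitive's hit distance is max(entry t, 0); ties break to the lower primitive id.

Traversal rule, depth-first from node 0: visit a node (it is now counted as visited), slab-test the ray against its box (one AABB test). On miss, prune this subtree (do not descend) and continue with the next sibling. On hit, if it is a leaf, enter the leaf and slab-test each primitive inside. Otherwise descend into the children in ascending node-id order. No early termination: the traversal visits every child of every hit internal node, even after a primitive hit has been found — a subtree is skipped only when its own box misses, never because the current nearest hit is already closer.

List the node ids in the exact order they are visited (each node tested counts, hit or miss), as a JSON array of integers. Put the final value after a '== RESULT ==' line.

Walk:
N0 x:[-17,23] y:[6,38] z:[34/3,73/3] -> hit [34/3,23], descend [2, 3, 10, 11]
  N2 x:[-14,5] y:[20,36] z:[18,73/3] -> miss, prune
  N3 x:[10,23] y:[7,35] z:[14,56/3] -> hit [14,56/3], descend [4, 8]
    N4 x:[12,22] y:[15,35] z:[49/3,56/3] -> hit [49/3,56/3] leaf, test {P3(miss), P6(miss), P9@t=18}
    N8 x:[10,23] y:[7,17] z:[14,17] -> hit [14,17] leaf, test {P4@t=14, P14@t=16, P17(miss)}
  N10 x:[-16,1] y:[6,17] z:[55/3,73/3] -> miss, prune
  N11 x:[-17,6] y:[9,38] z:[34/3,18] -> miss, prune

Summary -> nodes [0, 2, 3, 4, 8, 10, 11]; box-tests=7; leaf-entries=2; first=P4

== RESULT ==
[0, 2, 3, 4, 8, 10, 11]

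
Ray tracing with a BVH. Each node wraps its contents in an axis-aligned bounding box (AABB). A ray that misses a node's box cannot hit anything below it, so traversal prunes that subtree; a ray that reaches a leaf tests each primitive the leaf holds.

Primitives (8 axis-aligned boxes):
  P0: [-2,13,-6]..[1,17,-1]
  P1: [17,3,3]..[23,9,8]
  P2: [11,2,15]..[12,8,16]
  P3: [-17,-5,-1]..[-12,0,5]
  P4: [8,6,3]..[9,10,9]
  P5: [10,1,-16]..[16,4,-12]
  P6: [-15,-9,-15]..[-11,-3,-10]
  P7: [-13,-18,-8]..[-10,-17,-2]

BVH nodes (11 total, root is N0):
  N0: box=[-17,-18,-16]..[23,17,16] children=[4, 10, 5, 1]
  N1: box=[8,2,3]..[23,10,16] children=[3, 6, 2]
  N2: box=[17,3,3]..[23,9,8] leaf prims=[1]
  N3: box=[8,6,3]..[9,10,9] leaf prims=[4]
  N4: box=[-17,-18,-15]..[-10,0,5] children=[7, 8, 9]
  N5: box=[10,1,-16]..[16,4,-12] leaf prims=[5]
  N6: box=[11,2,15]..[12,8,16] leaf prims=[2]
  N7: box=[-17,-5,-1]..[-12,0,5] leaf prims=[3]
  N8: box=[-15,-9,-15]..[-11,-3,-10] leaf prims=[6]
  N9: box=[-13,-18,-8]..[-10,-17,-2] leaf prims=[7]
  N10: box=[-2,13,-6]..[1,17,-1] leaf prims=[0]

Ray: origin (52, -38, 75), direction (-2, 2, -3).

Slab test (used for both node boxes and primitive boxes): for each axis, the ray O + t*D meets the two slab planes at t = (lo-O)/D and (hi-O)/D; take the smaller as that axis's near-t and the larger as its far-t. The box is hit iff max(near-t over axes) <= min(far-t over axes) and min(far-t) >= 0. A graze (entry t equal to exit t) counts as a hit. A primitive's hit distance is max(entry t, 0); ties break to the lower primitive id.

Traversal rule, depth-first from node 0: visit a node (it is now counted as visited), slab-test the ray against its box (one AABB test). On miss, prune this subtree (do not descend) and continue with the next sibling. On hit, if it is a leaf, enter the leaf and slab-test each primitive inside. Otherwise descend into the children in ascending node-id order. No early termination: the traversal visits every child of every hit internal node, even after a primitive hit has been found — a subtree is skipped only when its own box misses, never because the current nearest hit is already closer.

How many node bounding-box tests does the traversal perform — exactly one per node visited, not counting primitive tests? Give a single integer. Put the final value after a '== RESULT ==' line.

Traverse from the root:
N0 x:[29/2,69/2] y:[10,55/2] z:[59/3,91/3] -> hit [59/3,55/2], descend [1, 4, 5, 10]
  N1 x:[29/2,22] y:[20,24] z:[59/3,24] -> hit [20,22], descend [2, 3, 6]
    N2 x:[29/2,35/2] y:[41/2,47/2] z:[67/3,24] -> miss, prune
    N3 x:[43/2,22] y:[22,24] z:[22,24] -> hit [22,22] leaf, test {P4@t=22}
    N6 x:[20,41/2] y:[20,23] z:[59/3,20] -> hit [20,20] leaf, test {P2@t=20}
  N4 x:[31,69/2] y:[10,19] z:[70/3,30] -> miss, prune
  N5 x:[18,21] y:[39/2,21] z:[29,91/3] -> miss, prune
  N10 x:[51/2,27] y:[51/2,55/2] z:[76/3,27] -> hit [51/2,27] leaf, test {P0@t=51/2}

Visited [0, 1, 2, 3, 6, 4, 5, 10]. Tests: 8 box, 3 leaf. Nearest: P2.

== RESULT ==
8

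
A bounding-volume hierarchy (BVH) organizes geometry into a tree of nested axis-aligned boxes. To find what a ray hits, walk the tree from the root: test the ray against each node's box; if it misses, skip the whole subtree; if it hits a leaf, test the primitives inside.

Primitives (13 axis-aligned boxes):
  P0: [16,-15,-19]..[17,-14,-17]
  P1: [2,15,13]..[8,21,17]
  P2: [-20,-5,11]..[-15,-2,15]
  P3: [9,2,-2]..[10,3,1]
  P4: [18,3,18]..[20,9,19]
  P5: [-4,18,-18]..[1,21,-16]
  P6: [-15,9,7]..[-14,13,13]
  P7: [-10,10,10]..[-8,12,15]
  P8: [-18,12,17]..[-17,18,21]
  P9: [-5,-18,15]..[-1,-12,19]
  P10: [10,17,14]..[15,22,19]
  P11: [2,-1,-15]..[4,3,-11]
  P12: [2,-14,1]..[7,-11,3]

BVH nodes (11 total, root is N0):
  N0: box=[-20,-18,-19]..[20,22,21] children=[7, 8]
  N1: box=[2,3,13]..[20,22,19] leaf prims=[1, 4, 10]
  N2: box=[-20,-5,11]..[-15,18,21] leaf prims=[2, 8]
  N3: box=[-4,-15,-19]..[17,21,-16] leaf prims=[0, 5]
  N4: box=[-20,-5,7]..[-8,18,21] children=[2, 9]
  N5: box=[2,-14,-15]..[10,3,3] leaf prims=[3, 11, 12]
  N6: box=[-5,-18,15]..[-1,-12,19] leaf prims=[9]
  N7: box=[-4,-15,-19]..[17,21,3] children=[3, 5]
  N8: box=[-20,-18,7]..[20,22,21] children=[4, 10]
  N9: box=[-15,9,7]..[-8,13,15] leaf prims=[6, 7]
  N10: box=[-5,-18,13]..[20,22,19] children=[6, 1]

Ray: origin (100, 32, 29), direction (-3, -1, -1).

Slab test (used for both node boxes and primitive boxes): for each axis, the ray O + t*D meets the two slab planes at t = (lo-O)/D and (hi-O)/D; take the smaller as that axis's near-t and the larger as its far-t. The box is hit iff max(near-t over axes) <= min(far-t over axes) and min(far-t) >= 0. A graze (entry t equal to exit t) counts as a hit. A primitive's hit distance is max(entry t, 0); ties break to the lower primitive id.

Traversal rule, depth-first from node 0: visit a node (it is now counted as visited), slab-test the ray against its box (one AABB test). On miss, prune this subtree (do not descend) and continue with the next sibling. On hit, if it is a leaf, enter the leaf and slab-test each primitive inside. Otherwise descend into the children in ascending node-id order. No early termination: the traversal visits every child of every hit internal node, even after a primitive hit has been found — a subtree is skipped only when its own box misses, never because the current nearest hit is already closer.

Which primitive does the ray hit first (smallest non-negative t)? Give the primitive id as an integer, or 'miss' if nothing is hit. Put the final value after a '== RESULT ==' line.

Walk:
N0 x:[80/3,40] y:[10,50] z:[8,48] -> hit [80/3,40], descend [7, 8]
  N7 x:[83/3,104/3] y:[11,47] z:[26,48] -> hit [83/3,104/3], descend [3, 5]
    N3 x:[83/3,104/3] y:[11,47] z:[45,48] -> miss, prune
    N5 x:[30,98/3] y:[29,46] z:[26,44] -> hit [30,98/3] leaf, test {P3@t=30, P11(miss), P12(miss)}
  N8 x:[80/3,40] y:[10,50] z:[8,22] -> miss, prune

order=[0, 7, 3, 5, 8]  |boxes|=5  |leaves|=1  hit=P3

== RESULT ==
3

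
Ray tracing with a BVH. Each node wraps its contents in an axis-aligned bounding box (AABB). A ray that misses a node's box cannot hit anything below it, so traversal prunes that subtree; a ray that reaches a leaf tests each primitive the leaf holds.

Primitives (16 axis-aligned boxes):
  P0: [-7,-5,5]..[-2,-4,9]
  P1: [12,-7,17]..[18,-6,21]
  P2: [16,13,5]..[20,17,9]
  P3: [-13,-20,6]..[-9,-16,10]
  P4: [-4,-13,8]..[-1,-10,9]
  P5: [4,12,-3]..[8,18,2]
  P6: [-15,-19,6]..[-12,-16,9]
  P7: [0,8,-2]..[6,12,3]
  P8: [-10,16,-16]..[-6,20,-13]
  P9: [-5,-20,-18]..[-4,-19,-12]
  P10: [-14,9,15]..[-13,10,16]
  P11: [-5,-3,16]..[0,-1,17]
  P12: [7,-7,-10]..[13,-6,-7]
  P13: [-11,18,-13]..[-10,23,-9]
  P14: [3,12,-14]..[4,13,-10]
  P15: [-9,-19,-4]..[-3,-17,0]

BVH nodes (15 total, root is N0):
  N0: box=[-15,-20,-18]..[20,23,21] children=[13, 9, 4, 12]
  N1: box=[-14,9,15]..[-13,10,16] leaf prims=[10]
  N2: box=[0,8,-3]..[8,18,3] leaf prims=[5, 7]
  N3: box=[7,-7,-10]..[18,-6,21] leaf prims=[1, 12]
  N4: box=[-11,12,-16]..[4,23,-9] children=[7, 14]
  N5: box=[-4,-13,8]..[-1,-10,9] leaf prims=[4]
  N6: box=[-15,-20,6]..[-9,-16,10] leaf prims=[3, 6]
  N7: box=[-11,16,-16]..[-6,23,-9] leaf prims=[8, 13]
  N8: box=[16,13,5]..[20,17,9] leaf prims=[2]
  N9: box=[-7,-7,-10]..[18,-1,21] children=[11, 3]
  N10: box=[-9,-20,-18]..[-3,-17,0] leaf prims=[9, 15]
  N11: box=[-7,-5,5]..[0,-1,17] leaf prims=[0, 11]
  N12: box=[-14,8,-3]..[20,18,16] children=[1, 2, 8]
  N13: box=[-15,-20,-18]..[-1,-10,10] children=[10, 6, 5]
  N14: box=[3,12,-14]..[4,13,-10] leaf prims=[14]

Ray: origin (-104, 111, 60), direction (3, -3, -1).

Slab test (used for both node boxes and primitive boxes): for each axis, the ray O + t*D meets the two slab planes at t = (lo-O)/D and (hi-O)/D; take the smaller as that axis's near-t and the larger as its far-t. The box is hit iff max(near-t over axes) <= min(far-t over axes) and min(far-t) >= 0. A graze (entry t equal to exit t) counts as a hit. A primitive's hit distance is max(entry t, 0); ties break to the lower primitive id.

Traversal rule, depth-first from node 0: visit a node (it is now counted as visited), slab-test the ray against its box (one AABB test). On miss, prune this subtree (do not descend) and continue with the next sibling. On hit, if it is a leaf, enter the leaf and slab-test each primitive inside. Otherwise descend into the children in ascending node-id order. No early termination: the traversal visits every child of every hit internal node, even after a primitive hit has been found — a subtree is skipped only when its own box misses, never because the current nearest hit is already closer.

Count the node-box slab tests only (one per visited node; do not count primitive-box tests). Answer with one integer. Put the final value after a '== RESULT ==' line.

Walk:
N0 x:[89/3,124/3] y:[88/3,131/3] z:[39,78] -> hit [39,124/3], descend [4, 9, 12, 13]
  N4 x:[31,36] y:[88/3,33] z:[69,76] -> miss, prune
  N9 x:[97/3,122/3] y:[112/3,118/3] z:[39,70] -> hit [39,118/3], descend [3, 11]
    N3 x:[37,122/3] y:[39,118/3] z:[39,70] -> hit [39,118/3] leaf, test {P1@t=39, P12(miss)}
    N11 x:[97/3,104/3] y:[112/3,116/3] z:[43,55] -> miss, prune
  N12 x:[30,124/3] y:[31,103/3] z:[44,63] -> miss, prune
  N13 x:[89/3,103/3] y:[121/3,131/3] z:[50,78] -> miss, prune

7 AABB tests over nodes [0, 4, 9, 3, 11, 12, 13]; 1 leaf entered; closest P1.

== RESULT ==
7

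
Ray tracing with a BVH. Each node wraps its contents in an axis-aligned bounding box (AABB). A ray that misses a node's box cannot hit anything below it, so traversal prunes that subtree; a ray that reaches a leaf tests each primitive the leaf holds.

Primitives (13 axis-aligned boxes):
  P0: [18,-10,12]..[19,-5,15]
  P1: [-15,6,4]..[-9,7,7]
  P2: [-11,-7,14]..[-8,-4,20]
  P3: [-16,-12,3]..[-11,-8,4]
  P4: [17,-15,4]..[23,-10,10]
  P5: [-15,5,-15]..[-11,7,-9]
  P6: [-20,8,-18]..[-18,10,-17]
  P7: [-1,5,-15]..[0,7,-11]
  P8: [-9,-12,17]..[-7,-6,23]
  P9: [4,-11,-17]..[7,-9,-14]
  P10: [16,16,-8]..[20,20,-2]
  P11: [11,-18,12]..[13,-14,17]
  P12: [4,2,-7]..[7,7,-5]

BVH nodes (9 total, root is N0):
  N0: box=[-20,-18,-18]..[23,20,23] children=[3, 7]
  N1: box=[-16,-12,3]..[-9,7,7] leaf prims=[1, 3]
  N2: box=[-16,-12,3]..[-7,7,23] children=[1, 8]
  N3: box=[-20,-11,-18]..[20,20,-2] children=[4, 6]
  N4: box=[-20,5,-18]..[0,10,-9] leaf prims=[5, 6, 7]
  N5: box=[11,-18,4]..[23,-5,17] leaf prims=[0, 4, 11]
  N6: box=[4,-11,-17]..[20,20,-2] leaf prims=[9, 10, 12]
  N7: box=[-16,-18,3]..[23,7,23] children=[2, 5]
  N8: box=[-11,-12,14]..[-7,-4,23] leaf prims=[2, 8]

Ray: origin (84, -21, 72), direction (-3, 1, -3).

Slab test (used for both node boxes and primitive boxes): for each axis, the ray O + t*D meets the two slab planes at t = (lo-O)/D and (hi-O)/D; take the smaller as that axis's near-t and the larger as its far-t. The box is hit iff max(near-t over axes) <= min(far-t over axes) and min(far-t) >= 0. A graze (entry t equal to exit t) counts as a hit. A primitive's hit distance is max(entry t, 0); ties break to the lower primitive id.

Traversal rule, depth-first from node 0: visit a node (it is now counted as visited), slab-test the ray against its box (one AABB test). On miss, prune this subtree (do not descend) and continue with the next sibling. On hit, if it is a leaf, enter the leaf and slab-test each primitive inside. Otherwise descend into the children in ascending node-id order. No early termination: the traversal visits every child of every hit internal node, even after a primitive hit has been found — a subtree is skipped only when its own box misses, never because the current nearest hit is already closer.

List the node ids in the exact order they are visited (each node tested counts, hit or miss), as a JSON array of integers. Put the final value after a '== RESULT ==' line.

Trace the traversal:
N0 x:[61/3,104/3] y:[3,41] z:[49/3,30] -> hit [61/3,30], descend [3, 7]
  N3 x:[64/3,104/3] y:[10,41] z:[74/3,30] -> hit [74/3,30], descend [4, 6]
    N4 x:[28,104/3] y:[26,31] z:[27,30] -> hit [28,30] leaf, test {P5(miss), P6(miss), P7@t=28}
    N6 x:[64/3,80/3] y:[10,41] z:[74/3,89/3] -> hit [74/3,80/3] leaf, test {P9(miss), P10(miss), P12@t=77/3}
  N7 x:[61/3,100/3] y:[3,28] z:[49/3,23] -> hit [61/3,23], descend [2, 5]
    N2 x:[91/3,100/3] y:[9,28] z:[49/3,23] -> miss, prune
    N5 x:[61/3,73/3] y:[3,16] z:[55/3,68/3] -> miss, prune

7 AABB tests over nodes [0, 3, 4, 6, 7, 2, 5]; 2 leaves entered; closest P12.

== RESULT ==
[0, 3, 4, 6, 7, 2, 5]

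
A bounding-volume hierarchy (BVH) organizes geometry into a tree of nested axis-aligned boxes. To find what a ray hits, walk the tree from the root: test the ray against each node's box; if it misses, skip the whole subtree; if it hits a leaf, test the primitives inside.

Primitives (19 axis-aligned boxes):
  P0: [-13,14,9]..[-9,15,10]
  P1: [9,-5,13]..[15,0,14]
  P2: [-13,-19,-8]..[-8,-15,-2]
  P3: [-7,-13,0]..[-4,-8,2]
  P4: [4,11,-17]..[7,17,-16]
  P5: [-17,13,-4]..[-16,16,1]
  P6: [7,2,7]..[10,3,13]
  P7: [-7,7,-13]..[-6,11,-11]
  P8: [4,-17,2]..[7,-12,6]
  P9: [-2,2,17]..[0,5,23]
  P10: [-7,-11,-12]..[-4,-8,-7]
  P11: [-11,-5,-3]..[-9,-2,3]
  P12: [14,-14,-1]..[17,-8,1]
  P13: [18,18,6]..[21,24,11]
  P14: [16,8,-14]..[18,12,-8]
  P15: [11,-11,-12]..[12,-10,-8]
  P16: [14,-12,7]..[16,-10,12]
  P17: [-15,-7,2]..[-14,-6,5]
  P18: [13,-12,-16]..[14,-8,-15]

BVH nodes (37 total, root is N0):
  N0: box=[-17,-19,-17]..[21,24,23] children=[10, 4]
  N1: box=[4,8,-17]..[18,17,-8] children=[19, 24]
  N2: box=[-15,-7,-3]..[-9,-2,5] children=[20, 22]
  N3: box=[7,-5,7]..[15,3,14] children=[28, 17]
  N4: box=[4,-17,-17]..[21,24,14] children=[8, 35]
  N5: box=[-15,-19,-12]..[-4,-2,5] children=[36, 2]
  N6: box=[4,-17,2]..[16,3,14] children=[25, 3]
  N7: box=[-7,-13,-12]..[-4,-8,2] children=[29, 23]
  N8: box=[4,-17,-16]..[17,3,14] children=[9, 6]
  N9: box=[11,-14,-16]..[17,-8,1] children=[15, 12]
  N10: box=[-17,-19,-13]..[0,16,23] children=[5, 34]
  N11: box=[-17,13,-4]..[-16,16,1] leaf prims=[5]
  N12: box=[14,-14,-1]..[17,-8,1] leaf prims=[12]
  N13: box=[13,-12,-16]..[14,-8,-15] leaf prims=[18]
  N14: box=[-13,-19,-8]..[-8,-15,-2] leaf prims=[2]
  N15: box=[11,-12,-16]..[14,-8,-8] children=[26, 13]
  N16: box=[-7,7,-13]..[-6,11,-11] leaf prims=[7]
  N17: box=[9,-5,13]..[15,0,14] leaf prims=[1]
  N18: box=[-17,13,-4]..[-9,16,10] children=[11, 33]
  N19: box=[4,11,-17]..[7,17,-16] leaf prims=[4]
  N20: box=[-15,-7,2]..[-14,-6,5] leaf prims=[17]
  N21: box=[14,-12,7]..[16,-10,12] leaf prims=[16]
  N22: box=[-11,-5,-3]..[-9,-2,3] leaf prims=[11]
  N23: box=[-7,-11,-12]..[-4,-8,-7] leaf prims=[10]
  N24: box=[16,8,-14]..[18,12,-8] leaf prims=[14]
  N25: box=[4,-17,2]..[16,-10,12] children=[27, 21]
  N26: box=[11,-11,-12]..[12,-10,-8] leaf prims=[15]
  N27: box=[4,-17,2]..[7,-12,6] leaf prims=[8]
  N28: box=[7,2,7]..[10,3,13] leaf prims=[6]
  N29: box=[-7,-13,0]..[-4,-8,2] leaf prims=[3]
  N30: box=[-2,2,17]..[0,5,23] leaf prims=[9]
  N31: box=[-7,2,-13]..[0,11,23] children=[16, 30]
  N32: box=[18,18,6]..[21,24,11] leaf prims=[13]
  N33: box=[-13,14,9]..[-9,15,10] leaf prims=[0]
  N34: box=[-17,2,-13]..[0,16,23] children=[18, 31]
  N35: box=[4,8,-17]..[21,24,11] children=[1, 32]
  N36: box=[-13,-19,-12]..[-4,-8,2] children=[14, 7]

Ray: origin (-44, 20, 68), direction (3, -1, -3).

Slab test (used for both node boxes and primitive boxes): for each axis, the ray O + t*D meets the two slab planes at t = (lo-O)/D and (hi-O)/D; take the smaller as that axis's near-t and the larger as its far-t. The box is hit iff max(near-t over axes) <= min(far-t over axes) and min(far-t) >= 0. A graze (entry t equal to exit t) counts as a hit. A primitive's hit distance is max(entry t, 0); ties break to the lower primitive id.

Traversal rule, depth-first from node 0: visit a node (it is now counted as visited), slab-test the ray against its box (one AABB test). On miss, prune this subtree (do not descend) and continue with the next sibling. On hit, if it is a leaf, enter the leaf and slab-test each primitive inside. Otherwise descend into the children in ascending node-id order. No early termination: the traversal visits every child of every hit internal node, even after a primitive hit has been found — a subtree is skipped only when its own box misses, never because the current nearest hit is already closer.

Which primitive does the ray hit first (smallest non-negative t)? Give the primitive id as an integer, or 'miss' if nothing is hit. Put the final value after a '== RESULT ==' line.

Walk:
N0 x:[9,65/3] y:[-4,39] z:[15,85/3] -> hit [15,65/3], descend [4, 10]
  N4 x:[16,65/3] y:[-4,37] z:[18,85/3] -> hit [18,65/3], descend [8, 35]
    N8 x:[16,61/3] y:[17,37] z:[18,28] -> hit [18,61/3], descend [6, 9]
      N6 x:[16,20] y:[17,37] z:[18,22] -> hit [18,20], descend [3, 25]
        N3 x:[17,59/3] y:[17,25] z:[18,61/3] -> hit [18,59/3], descend [17, 28]
          N17 x:[53/3,59/3] y:[20,25] z:[18,55/3] -> miss, prune
          N28 x:[17,18] y:[17,18] z:[55/3,61/3] -> miss, prune
        N25 x:[16,20] y:[30,37] z:[56/3,22] -> miss, prune
      N9 x:[55/3,61/3] y:[28,34] z:[67/3,28] -> miss, prune
    N35 x:[16,65/3] y:[-4,12] z:[19,85/3] -> miss, prune
  N10 x:[9,44/3] y:[4,39] z:[15,27] -> miss, prune

Visited [0, 4, 8, 6, 3, 17, 28, 25, 9, 35, 10]. Tests: 11 box, 0 leaf. Nearest: miss.

== RESULT ==
miss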